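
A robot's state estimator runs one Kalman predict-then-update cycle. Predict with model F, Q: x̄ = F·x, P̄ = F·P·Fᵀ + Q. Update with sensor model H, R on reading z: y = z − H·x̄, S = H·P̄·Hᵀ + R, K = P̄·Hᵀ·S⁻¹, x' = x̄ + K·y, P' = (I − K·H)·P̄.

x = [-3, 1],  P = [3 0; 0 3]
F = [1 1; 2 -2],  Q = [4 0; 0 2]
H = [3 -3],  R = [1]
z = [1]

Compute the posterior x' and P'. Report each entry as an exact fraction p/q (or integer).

x' = [-232/65, -98/25]
P' = [94/13 36/5; 36/5 182/25]

x̄ = F·x = [-2, -8]
P̄ = F·P·Fᵀ + Q = [10 0; 0 26]
y = z − H·x̄ = [-17]
S = H·P̄·Hᵀ + R = [325]
K = P̄·Hᵀ·S⁻¹ = [6/65; -6/25]
x' = x̄ + K·y = [-232/65, -98/25]
P' = (I − K·H)·P̄ = [94/13 36/5; 36/5 182/25]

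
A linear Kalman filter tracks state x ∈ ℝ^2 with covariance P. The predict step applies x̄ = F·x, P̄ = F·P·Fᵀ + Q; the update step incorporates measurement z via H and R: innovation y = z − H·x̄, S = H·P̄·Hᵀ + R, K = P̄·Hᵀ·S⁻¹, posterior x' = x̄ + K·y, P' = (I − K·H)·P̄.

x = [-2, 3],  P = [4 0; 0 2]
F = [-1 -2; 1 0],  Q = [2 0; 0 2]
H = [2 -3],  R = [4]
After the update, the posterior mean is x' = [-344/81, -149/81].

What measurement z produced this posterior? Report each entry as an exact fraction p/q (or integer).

x̄ = F·x = [-4, -2]
P̄ = F·P·Fᵀ + Q = [14 -4; -4 6]
S = H·P̄·Hᵀ + R = [162]
K = P̄·Hᵀ·S⁻¹ = [20/81; -13/81]
x' − x̄ = [-20/81, 13/81] = K·y
y = (KᵀK)⁻¹·Kᵀ·(x' − x̄) = [-1]
z = y + H·x̄ = [-1] + [-2] = [-3]

z = [-3]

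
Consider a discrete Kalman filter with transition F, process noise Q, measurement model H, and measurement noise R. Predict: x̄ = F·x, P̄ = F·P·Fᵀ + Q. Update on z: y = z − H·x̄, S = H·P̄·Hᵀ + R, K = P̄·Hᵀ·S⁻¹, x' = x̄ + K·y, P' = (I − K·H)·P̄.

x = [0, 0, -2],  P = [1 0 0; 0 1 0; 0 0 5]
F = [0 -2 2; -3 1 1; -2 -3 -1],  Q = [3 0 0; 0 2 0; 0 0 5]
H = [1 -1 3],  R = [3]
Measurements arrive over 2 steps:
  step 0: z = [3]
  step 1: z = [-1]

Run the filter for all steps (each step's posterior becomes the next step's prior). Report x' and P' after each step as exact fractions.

step 0: x̄ = F·x = [-4, -2, 2]
step 0: P̄ = F·P·Fᵀ + Q = [27 8 -4; 8 17 -2; -4 -2 23]
step 0: y = z − H·x̄ = [-1]
step 0: S = H·P̄·Hᵀ + R = [226]
step 0: K = P̄·Hᵀ·S⁻¹ = [7/226; -15/226; 67/226]
step 0: x' = x̄ + K·y = [-911/226, -437/226, 385/226]
step 0: P' = (I − K·H)·P̄ = [6053/226 1913/226 -1373/226; 1913/226 3617/226 553/226; -1373/226 553/226 709/226]
step 1: x̄ = F·x = [822/113, 2681/226, 1374/113]
step 1: P̄ = F·P·Fᵀ + Q = [6779/113 6950/113 15608/113; 6950/113 57121/226 17282/113; 15608/113 17282/113 39693/113]
step 1: y = z − H·x̄ = [-7433/226]
step 1: S = H·P̄·Hᵀ + R = [737943/226]
step 1: K = P̄·Hᵀ·S⁻¹ = [31102/245981; 20157/245981; 78270/245981]
step 1: x' = x̄ + K·y = [766423/245981, 2255080/245981, 416703/245981]
step 1: P' = (I − K·H)·P̄ = [1915961/245981 6806933/245981 1661426/245981; 6806933/245981 56777729/245981 16677089/245981; 1661426/245981 16677089/245981 5083491/245981]

step 0: x' = [-911/226, -437/226, 385/226], P' = [6053/226 1913/226 -1373/226; 1913/226 3617/226 553/226; -1373/226 553/226 709/226]
step 1: x' = [766423/245981, 2255080/245981, 416703/245981], P' = [1915961/245981 6806933/245981 1661426/245981; 6806933/245981 56777729/245981 16677089/245981; 1661426/245981 16677089/245981 5083491/245981]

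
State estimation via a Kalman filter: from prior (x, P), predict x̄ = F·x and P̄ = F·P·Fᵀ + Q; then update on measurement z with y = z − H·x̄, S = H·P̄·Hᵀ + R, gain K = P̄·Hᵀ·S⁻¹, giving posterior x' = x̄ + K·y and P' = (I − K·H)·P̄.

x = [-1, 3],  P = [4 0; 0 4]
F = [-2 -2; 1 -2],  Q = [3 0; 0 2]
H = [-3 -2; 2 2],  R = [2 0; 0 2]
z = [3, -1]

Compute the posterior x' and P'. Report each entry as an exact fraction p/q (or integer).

x' = [-67/105, -29/105]
P' = [1906/735 -2348/735; -2348/735 3074/735]

x̄ = F·x = [-4, -7]
P̄ = F·P·Fᵀ + Q = [35 8; 8 22]
y = z − H·x̄ = [-23, 21]
S = H·P̄·Hᵀ + R = [501 -378; -378 294]
K = P̄·Hᵀ·S⁻¹ = [-73/105 -442/735; 64/105 242/245]
x' = x̄ + K·y = [-67/105, -29/105]
P' = (I − K·H)·P̄ = [1906/735 -2348/735; -2348/735 3074/735]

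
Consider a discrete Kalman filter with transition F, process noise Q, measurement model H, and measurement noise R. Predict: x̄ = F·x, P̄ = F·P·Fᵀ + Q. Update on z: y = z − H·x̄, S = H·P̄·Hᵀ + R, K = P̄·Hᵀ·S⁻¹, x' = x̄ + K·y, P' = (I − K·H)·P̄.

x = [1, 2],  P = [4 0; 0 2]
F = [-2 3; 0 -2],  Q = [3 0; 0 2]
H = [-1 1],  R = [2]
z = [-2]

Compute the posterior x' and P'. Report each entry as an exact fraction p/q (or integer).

x̄ = F·x = [4, -4]
P̄ = F·P·Fᵀ + Q = [37 -12; -12 10]
y = z − H·x̄ = [6]
S = H·P̄·Hᵀ + R = [73]
K = P̄·Hᵀ·S⁻¹ = [-49/73; 22/73]
x' = x̄ + K·y = [-2/73, -160/73]
P' = (I − K·H)·P̄ = [300/73 202/73; 202/73 246/73]

x' = [-2/73, -160/73]
P' = [300/73 202/73; 202/73 246/73]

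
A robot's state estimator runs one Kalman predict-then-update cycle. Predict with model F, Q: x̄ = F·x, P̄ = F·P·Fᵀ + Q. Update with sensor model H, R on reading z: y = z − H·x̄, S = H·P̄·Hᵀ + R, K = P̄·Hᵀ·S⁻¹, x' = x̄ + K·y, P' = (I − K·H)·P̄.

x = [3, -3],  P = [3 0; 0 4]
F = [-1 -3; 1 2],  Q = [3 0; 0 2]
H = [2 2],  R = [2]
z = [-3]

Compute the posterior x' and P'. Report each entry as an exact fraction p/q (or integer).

x̄ = F·x = [6, -3]
P̄ = F·P·Fᵀ + Q = [42 -27; -27 21]
y = z − H·x̄ = [-9]
S = H·P̄·Hᵀ + R = [38]
K = P̄·Hᵀ·S⁻¹ = [15/19; -6/19]
x' = x̄ + K·y = [-21/19, -3/19]
P' = (I − K·H)·P̄ = [348/19 -333/19; -333/19 327/19]

x' = [-21/19, -3/19]
P' = [348/19 -333/19; -333/19 327/19]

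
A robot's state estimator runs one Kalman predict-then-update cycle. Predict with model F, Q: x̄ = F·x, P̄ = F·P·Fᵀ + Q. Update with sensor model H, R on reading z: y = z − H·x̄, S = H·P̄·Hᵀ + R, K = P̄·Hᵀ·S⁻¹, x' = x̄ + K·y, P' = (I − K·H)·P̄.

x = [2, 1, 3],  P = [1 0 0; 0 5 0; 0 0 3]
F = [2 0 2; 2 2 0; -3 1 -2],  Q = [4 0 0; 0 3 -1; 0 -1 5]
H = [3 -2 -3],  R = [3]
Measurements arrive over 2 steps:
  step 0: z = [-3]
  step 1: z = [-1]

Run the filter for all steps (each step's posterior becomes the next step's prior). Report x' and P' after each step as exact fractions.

step 0: x' = [172/49, 447/49, -80/49], P' = [3202/441 1489/147 19/49; 1489/147 2357/98 -573/98; 19/49 -573/98 437/98]
step 1: x' = [16793360/2035589, 42538462/2035589, -10848421/2035589], P' = [60493492/2035589 145142706/2035589 -36477030/2035589; 145142706/2035589 379367385/2035589 -107566056/2035589; -36477030/2035589 -107566056/2035589 35567385/2035589]

step 0: x̄ = F·x = [10, 6, -11]
step 0: P̄ = F·P·Fᵀ + Q = [20 4 -18; 4 27 3; -18 3 31]
step 0: y = z − H·x̄ = [-54]
step 0: S = H·P̄·Hᵀ + R = [882]
step 0: K = P̄·Hᵀ·S⁻¹ = [53/441; -17/294; -17/98]
step 0: x' = x̄ + K·y = [172/49, 447/49, -80/49]
step 0: P' = (I − K·H)·P̄ = [3202/441 1489/147 19/49; 1489/147 2357/98 -573/98; 19/49 -573/98 437/98]
step 1: x̄ = F·x = [184/49, 1238/49, 13/7]
step 1: P̄ = F·P·Fᵀ + Q = [23806/441 21046/441 -397/7; 21046/441 92293/441 -106/7; -397/7 -106/7 159/2]
step 1: y = z − H·x̄ = [2148/49]
step 1: S = H·P̄·Hᵀ + R = [2035589/882]
step 1: K = P̄·Hᵀ·S⁻¹ = [208718/2035589; -202828/2035589; -333711/2035589]
step 1: x' = x̄ + K·y = [16793360/2035589, 42538462/2035589, -10848421/2035589]
step 1: P' = (I − K·H)·P̄ = [60493492/2035589 145142706/2035589 -36477030/2035589; 145142706/2035589 379367385/2035589 -107566056/2035589; -36477030/2035589 -107566056/2035589 35567385/2035589]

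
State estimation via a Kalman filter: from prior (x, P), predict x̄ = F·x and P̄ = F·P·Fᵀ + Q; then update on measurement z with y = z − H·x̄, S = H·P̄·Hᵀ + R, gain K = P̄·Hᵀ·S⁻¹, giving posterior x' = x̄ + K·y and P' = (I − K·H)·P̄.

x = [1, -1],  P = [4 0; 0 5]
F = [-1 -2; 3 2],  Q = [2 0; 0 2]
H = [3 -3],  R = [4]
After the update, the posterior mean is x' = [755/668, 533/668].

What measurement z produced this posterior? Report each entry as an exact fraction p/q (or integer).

x̄ = F·x = [1, 1]
P̄ = F·P·Fᵀ + Q = [26 -32; -32 58]
S = H·P̄·Hᵀ + R = [1336]
K = P̄·Hᵀ·S⁻¹ = [87/668; -135/668]
x' − x̄ = [87/668, -135/668] = K·y
y = (KᵀK)⁻¹·Kᵀ·(x' − x̄) = [1]
z = y + H·x̄ = [1] + [0] = [1]

z = [1]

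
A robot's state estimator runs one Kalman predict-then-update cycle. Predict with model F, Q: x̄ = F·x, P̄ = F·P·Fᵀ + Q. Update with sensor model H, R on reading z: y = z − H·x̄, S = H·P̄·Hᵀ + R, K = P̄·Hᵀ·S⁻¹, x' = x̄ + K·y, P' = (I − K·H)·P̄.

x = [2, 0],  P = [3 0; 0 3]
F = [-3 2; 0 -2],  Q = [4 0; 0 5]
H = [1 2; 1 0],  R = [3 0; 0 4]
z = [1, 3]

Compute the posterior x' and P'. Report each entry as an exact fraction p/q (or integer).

x' = [6379/2741, -2056/2741]
P' = [9908/2741 -4840/2741; -4840/2741 4313/2741]

x̄ = F·x = [-6, 0]
P̄ = F·P·Fᵀ + Q = [43 -12; -12 17]
y = z − H·x̄ = [7, 9]
S = H·P̄·Hᵀ + R = [66 19; 19 47]
K = P̄·Hᵀ·S⁻¹ = [76/2741 2477/2741; 1262/2741 -1210/2741]
x' = x̄ + K·y = [6379/2741, -2056/2741]
P' = (I − K·H)·P̄ = [9908/2741 -4840/2741; -4840/2741 4313/2741]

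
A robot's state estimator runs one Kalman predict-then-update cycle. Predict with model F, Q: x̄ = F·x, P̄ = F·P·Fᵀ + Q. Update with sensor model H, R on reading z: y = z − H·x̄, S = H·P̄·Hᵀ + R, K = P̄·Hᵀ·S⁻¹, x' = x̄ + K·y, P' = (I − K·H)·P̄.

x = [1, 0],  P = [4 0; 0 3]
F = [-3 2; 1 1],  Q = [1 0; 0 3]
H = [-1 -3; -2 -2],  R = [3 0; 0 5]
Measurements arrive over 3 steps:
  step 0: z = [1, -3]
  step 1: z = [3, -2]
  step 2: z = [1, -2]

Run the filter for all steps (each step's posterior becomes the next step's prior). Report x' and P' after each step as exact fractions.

step 0: x' = [6115/2786, -189/199], P' = [8871/2786 -294/199; -294/199 562/597]
step 1: x' = [2564993/1427958, -5687435/4283874], P' = [9975697/3331902 -13422211/9995706; -13422211/9995706 25387153/29987118]
step 2: x' = [43492778293/33244360001, -22425570807/33244360001], P' = [99290662086/33244360001 -44554222481/33244360001; -44554222481/33244360001 84342951863/99733080003]

step 0: x̄ = F·x = [-3, 1]
step 0: P̄ = F·P·Fᵀ + Q = [49 -6; -6 10]
step 0: y = z − H·x̄ = [1, -7]
step 0: S = H·P̄·Hᵀ + R = [106 110; 110 193]
step 0: K = P̄·Hᵀ·S⁻¹ = [1159/2786 -951/1393; -268/597 128/597]
step 0: x' = x̄ + K·y = [6115/2786, -189/199]
step 0: P' = (I − K·H)·P̄ = [8871/2786 -294/199; -294/199 562/597]
step 1: x̄ = F·x = [-23637/2786, 3469/2786]
step 1: P̄ = F·P·Fᵀ + Q = [427523/8358 -51755/8358; -51755/8358 34859/8358]
step 1: y = z − H·x̄ = [-348/199, -22954/1393]
step 1: S = H·P̄·Hᵀ + R = [32557/597 15480/199; 15480/199 246213/1393]
step 1: K = P̄·Hᵀ·S⁻¹ = [191473/555317 -471568/713979; -221573/555317 425128/2141937]
step 1: x' = x̄ + K·y = [2564993/1427958, -5687435/4283874]
step 1: P' = (I − K·H)·P̄ = [9975697/3331902 -13422211/9995706; -13422211/9995706 25387153/29987118]
step 2: x̄ = F·x = [-34459807/4283874, 143396/305991]
step 2: P̄ = F·P·Fᵀ + Q = [1422766783/29987118 -12735920/2141937; -12735920/2141937 1271393/305991]
step 2: y = z − H·x̄ = [-24153301/4283874, -4081793/237993]
step 2: S = H·P̄·Hᵀ + R = [1564279483/29987118 120371645/1665951; 120371645/1665951 90980847/555317]
step 2: K = P̄·Hᵀ·S⁻¹ = [11457335119/33244360001 -21894575842/33244360001; -13262909794/33244360001 19727886232/99733080003]
step 2: x' = x̄ + K·y = [43492778293/33244360001, -22425570807/33244360001]
step 2: P' = (I − K·H)·P̄ = [99290662086/33244360001 -44554222481/33244360001; -44554222481/33244360001 84342951863/99733080003]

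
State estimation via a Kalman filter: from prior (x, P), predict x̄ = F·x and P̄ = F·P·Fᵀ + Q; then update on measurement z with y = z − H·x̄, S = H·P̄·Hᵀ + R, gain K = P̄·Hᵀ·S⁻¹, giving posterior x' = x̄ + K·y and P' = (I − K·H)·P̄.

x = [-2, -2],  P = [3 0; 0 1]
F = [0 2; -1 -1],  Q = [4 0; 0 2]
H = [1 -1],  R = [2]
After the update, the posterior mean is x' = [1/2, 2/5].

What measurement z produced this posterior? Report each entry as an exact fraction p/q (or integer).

x̄ = F·x = [-4, 4]
P̄ = F·P·Fᵀ + Q = [8 -2; -2 6]
S = H·P̄·Hᵀ + R = [20]
K = P̄·Hᵀ·S⁻¹ = [1/2; -2/5]
x' − x̄ = [9/2, -18/5] = K·y
y = (KᵀK)⁻¹·Kᵀ·(x' − x̄) = [9]
z = y + H·x̄ = [9] + [-8] = [1]

z = [1]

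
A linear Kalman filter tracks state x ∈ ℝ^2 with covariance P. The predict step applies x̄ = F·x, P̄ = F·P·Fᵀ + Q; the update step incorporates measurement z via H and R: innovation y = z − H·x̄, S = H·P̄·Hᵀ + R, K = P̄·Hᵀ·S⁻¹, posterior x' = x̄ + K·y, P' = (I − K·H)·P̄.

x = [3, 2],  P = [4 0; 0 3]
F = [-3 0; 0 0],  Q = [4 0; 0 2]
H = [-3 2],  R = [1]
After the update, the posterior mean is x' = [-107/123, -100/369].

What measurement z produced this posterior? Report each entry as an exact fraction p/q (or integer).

z = [2]

x̄ = F·x = [-9, 0]
P̄ = F·P·Fᵀ + Q = [40 0; 0 2]
S = H·P̄·Hᵀ + R = [369]
K = P̄·Hᵀ·S⁻¹ = [-40/123; 4/369]
x' − x̄ = [1000/123, -100/369] = K·y
y = (KᵀK)⁻¹·Kᵀ·(x' − x̄) = [-25]
z = y + H·x̄ = [-25] + [27] = [2]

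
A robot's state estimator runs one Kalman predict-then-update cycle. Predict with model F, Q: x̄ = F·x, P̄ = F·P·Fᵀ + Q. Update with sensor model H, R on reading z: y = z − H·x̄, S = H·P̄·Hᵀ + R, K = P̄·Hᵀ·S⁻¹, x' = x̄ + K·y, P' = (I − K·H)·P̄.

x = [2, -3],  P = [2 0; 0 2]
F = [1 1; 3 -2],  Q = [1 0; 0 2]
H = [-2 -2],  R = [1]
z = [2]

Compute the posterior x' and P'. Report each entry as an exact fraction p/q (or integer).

x̄ = F·x = [-1, 12]
P̄ = F·P·Fᵀ + Q = [5 2; 2 28]
y = z − H·x̄ = [24]
S = H·P̄·Hᵀ + R = [149]
K = P̄·Hᵀ·S⁻¹ = [-14/149; -60/149]
x' = x̄ + K·y = [-485/149, 348/149]
P' = (I − K·H)·P̄ = [549/149 -542/149; -542/149 572/149]

x' = [-485/149, 348/149]
P' = [549/149 -542/149; -542/149 572/149]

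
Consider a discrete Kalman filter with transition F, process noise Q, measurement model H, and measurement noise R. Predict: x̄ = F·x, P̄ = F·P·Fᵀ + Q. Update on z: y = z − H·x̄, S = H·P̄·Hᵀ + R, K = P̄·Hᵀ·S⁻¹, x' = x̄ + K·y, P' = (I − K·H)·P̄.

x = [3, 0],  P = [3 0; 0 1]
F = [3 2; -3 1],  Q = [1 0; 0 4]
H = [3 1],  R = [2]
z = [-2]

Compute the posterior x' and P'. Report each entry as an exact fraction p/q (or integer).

x̄ = F·x = [9, -9]
P̄ = F·P·Fᵀ + Q = [32 -25; -25 32]
y = z − H·x̄ = [-20]
S = H·P̄·Hᵀ + R = [172]
K = P̄·Hᵀ·S⁻¹ = [71/172; -1/4]
x' = x̄ + K·y = [32/43, -4]
P' = (I − K·H)·P̄ = [463/172 -29/4; -29/4 85/4]

x' = [32/43, -4]
P' = [463/172 -29/4; -29/4 85/4]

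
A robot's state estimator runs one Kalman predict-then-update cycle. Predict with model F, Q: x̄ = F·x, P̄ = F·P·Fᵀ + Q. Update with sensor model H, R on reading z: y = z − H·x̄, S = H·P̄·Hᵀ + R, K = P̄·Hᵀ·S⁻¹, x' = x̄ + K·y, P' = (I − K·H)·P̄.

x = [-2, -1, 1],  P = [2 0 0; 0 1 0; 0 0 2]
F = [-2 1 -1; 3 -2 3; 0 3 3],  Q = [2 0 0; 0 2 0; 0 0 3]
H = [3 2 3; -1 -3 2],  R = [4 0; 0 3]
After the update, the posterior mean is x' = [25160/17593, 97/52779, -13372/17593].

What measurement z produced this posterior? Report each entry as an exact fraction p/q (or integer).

x̄ = F·x = [2, -1, 0]
P̄ = F·P·Fᵀ + Q = [13 -20 -3; -20 42 12; -3 12 30]
S = H·P̄·Hᵀ + R = [409 40; 40 262]
K = P̄·Hᵀ·S⁻¹ = [-710/17593 5723/35186; 9500/52779 -17969/52779; 4405/17593 2281/35186]
x' − x̄ = [-10026/17593, 52876/52779, -13372/17593] = K·y
y = (KᵀK)⁻¹·Kᵀ·(x' − x̄) = [-2, -4]
z = y + H·x̄ = [-2, -4] + [4, 1] = [2, -3]

z = [2, -3]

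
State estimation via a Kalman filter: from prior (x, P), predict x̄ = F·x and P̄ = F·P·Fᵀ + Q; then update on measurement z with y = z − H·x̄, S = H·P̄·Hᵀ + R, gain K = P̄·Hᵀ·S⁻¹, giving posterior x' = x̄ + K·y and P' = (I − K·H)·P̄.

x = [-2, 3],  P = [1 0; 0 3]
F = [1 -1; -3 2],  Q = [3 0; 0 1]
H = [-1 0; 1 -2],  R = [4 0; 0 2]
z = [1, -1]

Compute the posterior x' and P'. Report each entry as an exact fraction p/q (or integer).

x' = [-83/419, 272/419]
P' = [612/419 256/419; 256/419 307/419]

x̄ = F·x = [-5, 12]
P̄ = F·P·Fᵀ + Q = [7 -9; -9 22]
y = z − H·x̄ = [-4, 28]
S = H·P̄·Hᵀ + R = [11 -25; -25 133]
K = P̄·Hᵀ·S⁻¹ = [-153/419 50/419; -64/419 -179/419]
x' = x̄ + K·y = [-83/419, 272/419]
P' = (I − K·H)·P̄ = [612/419 256/419; 256/419 307/419]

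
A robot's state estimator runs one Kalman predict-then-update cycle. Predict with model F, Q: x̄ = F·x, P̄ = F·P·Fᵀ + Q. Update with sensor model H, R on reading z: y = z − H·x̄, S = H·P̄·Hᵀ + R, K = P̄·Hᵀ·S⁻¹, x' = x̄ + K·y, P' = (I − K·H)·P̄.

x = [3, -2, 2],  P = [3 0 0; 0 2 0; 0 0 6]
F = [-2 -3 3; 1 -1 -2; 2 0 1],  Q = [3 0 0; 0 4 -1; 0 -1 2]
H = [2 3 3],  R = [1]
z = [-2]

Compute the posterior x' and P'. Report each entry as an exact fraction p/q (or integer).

x̄ = F·x = [6, 1, 8]
P̄ = F·P·Fᵀ + Q = [87 -36 6; -36 33 -7; 6 -7 20]
y = z − H·x̄ = [-41]
S = H·P̄·Hᵀ + R = [340]
K = P̄·Hᵀ·S⁻¹ = [21/85; 3/170; 3/20]
x' = x̄ + K·y = [-351/85, 47/170, 37/20]
P' = (I − K·H)·P̄ = [5631/85 -3186/85 -33/5; -3186/85 2796/85 -79/10; -33/5 -79/10 247/20]

x' = [-351/85, 47/170, 37/20]
P' = [5631/85 -3186/85 -33/5; -3186/85 2796/85 -79/10; -33/5 -79/10 247/20]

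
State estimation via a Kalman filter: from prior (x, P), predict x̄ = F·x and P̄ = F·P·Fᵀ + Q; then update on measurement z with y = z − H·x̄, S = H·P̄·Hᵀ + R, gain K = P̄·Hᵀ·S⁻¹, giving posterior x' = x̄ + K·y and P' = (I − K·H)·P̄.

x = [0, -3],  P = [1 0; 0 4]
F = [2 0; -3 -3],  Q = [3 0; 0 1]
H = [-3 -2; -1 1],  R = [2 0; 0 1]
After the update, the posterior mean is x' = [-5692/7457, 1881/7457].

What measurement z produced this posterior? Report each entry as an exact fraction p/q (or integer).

x̄ = F·x = [0, 9]
P̄ = F·P·Fᵀ + Q = [7 -6; -6 46]
S = H·P̄·Hᵀ + R = [177 -65; -65 66]
K = P̄·Hᵀ·S⁻¹ = [-1439/7457 -2886/7457; -1504/7457 4394/7457]
x' − x̄ = [-5692/7457, -65232/7457] = K·y
y = (KᵀK)⁻¹·Kᵀ·(x' − x̄) = [20, -8]
z = y + H·x̄ = [20, -8] + [-18, 9] = [2, 1]

z = [2, 1]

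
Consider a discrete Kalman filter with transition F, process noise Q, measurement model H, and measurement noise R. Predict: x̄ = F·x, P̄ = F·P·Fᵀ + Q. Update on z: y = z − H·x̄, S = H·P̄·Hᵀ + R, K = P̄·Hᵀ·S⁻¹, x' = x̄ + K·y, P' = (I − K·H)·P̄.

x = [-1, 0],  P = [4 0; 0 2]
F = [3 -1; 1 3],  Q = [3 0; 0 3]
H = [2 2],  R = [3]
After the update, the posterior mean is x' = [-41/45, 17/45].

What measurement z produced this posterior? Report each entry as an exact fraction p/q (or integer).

z = [-1]

x̄ = F·x = [-3, -1]
P̄ = F·P·Fᵀ + Q = [41 6; 6 25]
S = H·P̄·Hᵀ + R = [315]
K = P̄·Hᵀ·S⁻¹ = [94/315; 62/315]
x' − x̄ = [94/45, 62/45] = K·y
y = (KᵀK)⁻¹·Kᵀ·(x' − x̄) = [7]
z = y + H·x̄ = [7] + [-8] = [-1]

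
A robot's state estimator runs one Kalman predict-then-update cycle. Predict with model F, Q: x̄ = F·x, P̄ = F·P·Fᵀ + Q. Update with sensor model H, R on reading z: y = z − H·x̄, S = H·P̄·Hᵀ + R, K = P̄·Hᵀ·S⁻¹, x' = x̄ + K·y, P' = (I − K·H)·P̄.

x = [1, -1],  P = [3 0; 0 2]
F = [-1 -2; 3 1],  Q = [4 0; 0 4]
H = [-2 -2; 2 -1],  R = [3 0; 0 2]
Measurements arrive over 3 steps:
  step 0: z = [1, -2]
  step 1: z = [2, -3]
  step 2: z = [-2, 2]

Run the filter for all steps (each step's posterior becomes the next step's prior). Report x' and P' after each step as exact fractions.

step 0: x' = [-9477/12353, 4940/12353], P' = [3676/12353 -730/12353; -730/12353 6718/12353]
step 1: x' = [-6526435/5106401, 892133/5106401], P' = [1487117/5106401 -278405/5106401; -278405/5106401 2620991/5106401]
step 2: x' = [1017294147/1031237461, -293889311/1031237461], P' = [300076227/1031237461 -56109315/1031237461; -56109315/1031237461 1058009157/2062474922]

step 0: x̄ = F·x = [1, 2]
step 0: P̄ = F·P·Fᵀ + Q = [15 -13; -13 33]
step 0: y = z − H·x̄ = [7, -2]
step 0: S = H·P̄·Hᵀ + R = [91 32; 32 147]
step 0: K = P̄·Hᵀ·S⁻¹ = [-1964/12353 4041/12353; -3992/12353 -4089/12353]
step 0: x' = x̄ + K·y = [-9477/12353, 4940/12353]
step 0: P' = (I − K·H)·P̄ = [3676/12353 -730/12353; -730/12353 6718/12353]
step 1: x̄ = F·x = [-403/12353, -23491/12353]
step 1: P̄ = F·P·Fᵀ + Q = [77040/12353 -19354/12353; -19354/12353 84834/12353]
step 1: y = z − H·x̄ = [-23082/12353, -59744/12353]
step 1: S = H·P̄·Hᵀ + R = [529723/12353 -99784/12353; -99784/12353 495116/12353]
step 1: K = P̄·Hᵀ·S⁻¹ = [-805808/5106401 3252639/10212802; -1561724/5106401 -3177801/10212802]
step 1: x' = x̄ + K·y = [-6526435/5106401, 892133/5106401]
step 1: P' = (I − K·H)·P̄ = [1487117/5106401 -278405/5106401; -278405/5106401 2620991/5106401]
step 2: x̄ = F·x = [4742169/5106401, -18687172/5106401]
step 2: P̄ = F·P·Fᵀ + Q = [31283065/5106401 -7754498/5106401; -7754498/5106401 34760218/5106401]
step 2: y = z − H·x̄ = [-38102808/5106401, -17958708/5106401]
step 2: S = H·P̄·Hᵀ + R = [217456351/5106401 -40102828/5106401; -40102828/5106401 201123272/5106401]
step 2: K = P̄·Hᵀ·S⁻¹ = [-162644608/1031237461 656261769/2062474922; -315263509/1031237461 -1282446417/4124949844]
step 2: x' = x̄ + K·y = [1017294147/1031237461, -293889311/1031237461]
step 2: P' = (I − K·H)·P̄ = [300076227/1031237461 -56109315/1031237461; -56109315/1031237461 1058009157/2062474922]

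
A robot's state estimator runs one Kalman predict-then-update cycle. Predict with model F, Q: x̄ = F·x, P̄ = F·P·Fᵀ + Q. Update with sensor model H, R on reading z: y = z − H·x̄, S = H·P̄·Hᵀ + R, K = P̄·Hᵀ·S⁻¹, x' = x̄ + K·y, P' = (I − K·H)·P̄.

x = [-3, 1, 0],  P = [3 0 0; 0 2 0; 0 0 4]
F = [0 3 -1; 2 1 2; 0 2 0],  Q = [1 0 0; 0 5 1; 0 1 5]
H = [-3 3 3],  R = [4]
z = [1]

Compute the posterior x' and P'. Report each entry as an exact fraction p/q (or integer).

x' = [918/553, -53/79, 1448/553]
P' = [11198/553 544/79 7338/553; 544/79 497/79 71/79; 7338/553 71/79 6865/553]

x̄ = F·x = [3, -5, 2]
P̄ = F·P·Fᵀ + Q = [23 -2 12; -2 35 5; 12 5 13]
y = z − H·x̄ = [19]
S = H·P̄·Hᵀ + R = [553]
K = P̄·Hᵀ·S⁻¹ = [-39/553; 18/79; 18/553]
x' = x̄ + K·y = [918/553, -53/79, 1448/553]
P' = (I − K·H)·P̄ = [11198/553 544/79 7338/553; 544/79 497/79 71/79; 7338/553 71/79 6865/553]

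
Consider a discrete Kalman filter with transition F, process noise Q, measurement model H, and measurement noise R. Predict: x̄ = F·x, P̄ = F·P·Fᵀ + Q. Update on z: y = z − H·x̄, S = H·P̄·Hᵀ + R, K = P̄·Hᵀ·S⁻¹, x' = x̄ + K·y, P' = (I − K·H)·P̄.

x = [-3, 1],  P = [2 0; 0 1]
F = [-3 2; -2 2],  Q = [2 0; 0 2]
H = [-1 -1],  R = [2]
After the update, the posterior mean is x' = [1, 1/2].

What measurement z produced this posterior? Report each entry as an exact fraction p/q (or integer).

x̄ = F·x = [11, 8]
P̄ = F·P·Fᵀ + Q = [24 16; 16 14]
S = H·P̄·Hᵀ + R = [72]
K = P̄·Hᵀ·S⁻¹ = [-5/9; -5/12]
x' − x̄ = [-10, -15/2] = K·y
y = (KᵀK)⁻¹·Kᵀ·(x' − x̄) = [18]
z = y + H·x̄ = [18] + [-19] = [-1]

z = [-1]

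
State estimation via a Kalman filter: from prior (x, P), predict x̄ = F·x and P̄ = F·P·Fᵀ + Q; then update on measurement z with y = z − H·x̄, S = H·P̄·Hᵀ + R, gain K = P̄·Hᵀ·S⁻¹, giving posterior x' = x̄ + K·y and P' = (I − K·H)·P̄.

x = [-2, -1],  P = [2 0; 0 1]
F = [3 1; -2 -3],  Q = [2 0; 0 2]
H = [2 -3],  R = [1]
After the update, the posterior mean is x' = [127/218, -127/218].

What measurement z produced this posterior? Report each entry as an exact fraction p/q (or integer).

z = [3]

x̄ = F·x = [-7, 7]
P̄ = F·P·Fᵀ + Q = [21 -15; -15 19]
S = H·P̄·Hᵀ + R = [436]
K = P̄·Hᵀ·S⁻¹ = [87/436; -87/436]
x' − x̄ = [1653/218, -1653/218] = K·y
y = (KᵀK)⁻¹·Kᵀ·(x' − x̄) = [38]
z = y + H·x̄ = [38] + [-35] = [3]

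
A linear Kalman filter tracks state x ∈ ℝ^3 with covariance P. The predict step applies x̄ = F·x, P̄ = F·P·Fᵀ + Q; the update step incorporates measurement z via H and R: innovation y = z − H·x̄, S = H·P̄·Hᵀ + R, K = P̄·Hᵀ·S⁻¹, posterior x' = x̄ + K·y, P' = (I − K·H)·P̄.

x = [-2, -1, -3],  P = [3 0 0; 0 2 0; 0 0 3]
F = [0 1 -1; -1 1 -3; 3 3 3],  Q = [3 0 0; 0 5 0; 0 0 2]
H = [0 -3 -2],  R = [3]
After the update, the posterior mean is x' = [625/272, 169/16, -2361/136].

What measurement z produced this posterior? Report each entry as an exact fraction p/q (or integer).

z = [3]

x̄ = F·x = [2, 10, -18]
P̄ = F·P·Fᵀ + Q = [8 11 -3; 11 37 -30; -3 -30 74]
S = H·P̄·Hᵀ + R = [272]
K = P̄·Hᵀ·S⁻¹ = [-27/272; -3/16; -29/136]
x' − x̄ = [81/272, 9/16, 87/136] = K·y
y = (KᵀK)⁻¹·Kᵀ·(x' − x̄) = [-3]
z = y + H·x̄ = [-3] + [6] = [3]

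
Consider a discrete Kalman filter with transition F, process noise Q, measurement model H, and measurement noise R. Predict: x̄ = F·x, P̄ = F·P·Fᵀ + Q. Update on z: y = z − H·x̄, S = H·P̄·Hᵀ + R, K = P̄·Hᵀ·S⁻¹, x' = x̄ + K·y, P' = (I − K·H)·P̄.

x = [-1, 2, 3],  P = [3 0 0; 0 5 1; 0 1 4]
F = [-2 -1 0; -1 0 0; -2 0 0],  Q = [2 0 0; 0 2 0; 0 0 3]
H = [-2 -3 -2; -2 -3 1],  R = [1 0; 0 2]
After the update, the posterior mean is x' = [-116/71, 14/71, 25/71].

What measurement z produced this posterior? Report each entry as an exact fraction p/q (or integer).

z = [2, 3]

x̄ = F·x = [0, 1, 2]
P̄ = F·P·Fᵀ + Q = [19 6 12; 6 5 6; 12 6 15]
S = H·P̄·Hᵀ + R = [422 205; 205 126]
K = P̄·Hᵀ·S⁻¹ = [-1060/11147 -2168/11147; -609/11147 -867/11147; -3537/11147 3366/11147]
x' − x̄ = [-116/71, -57/71, -117/71] = K·y
y = (KᵀK)⁻¹·Kᵀ·(x' − x̄) = [9, 4]
z = y + H·x̄ = [9, 4] + [-7, -1] = [2, 3]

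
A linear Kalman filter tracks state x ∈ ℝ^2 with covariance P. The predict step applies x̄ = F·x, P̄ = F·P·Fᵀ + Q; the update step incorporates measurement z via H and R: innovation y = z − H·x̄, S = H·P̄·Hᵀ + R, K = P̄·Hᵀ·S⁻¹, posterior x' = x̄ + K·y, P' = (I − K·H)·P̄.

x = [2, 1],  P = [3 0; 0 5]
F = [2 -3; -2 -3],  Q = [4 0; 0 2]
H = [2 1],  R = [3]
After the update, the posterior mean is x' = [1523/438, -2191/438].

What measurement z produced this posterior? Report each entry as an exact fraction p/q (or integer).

x̄ = F·x = [1, -7]
P̄ = F·P·Fᵀ + Q = [61 33; 33 59]
S = H·P̄·Hᵀ + R = [438]
K = P̄·Hᵀ·S⁻¹ = [155/438; 125/438]
x' − x̄ = [1085/438, 875/438] = K·y
y = (KᵀK)⁻¹·Kᵀ·(x' − x̄) = [7]
z = y + H·x̄ = [7] + [-5] = [2]

z = [2]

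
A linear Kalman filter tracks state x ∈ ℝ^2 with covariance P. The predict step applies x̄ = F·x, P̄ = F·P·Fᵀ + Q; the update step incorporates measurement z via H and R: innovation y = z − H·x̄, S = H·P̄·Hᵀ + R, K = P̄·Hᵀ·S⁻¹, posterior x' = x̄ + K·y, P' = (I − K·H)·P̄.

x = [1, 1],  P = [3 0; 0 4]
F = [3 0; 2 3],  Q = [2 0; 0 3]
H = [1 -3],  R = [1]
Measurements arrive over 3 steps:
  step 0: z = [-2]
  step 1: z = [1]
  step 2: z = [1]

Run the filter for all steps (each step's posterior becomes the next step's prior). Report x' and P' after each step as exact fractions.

step 0: x' = [893/381, 185/127], P' = [10424/381 1161/127; 1161/127 402/127]
step 1: x' = [-134011/43446, -9809/7241], P' = [1729469/130338 298639/65169; 298639/65169 110245/65169]
step 2: x' = [-146654/7732007, -8174752/23196021], P' = [96656855/7732007 100149194/23196021; 100149194/23196021 37119686/23196021]

step 0: x̄ = F·x = [3, 5]
step 0: P̄ = F·P·Fᵀ + Q = [29 18; 18 51]
step 0: y = z − H·x̄ = [10]
step 0: S = H·P̄·Hᵀ + R = [381]
step 0: K = P̄·Hᵀ·S⁻¹ = [-25/381; -45/127]
step 0: x' = x̄ + K·y = [893/381, 185/127]
step 0: P' = (I − K·H)·P̄ = [10424/381 1161/127; 1161/127 402/127]
step 1: x̄ = F·x = [893/127, 3451/381]
step 1: P̄ = F·P·Fᵀ + Q = [31526/127 31297/127; 31297/127 95489/381]
step 1: y = z − H·x̄ = [2685/127]
step 1: S = H·P̄·Hᵀ + R = [130338/127]
step 1: K = P̄·Hᵀ·S⁻¹ = [-62365/130338; -32096/65169]
step 1: x' = x̄ + K·y = [-134011/43446, -9809/7241]
step 1: P' = (I − K·H)·P̄ = [1729469/130338 298639/65169; 298639/65169 110245/65169]
step 2: x̄ = F·x = [-134011/14482, -222292/21723]
step 2: P̄ = F·P·Fᵀ + Q = [1758433/14482 2625386/21723; 2625386/21723 8230318/65169]
step 2: y = z − H·x̄ = [-296091/14482]
step 2: S = H·P̄·Hᵀ + R = [7732007/14482]
step 2: K = P̄·Hᵀ·S⁻¹ = [-3492339/7732007; -11209864/23196021]
step 2: x' = x̄ + K·y = [-146654/7732007, -8174752/23196021]
step 2: P' = (I − K·H)·P̄ = [96656855/7732007 100149194/23196021; 100149194/23196021 37119686/23196021]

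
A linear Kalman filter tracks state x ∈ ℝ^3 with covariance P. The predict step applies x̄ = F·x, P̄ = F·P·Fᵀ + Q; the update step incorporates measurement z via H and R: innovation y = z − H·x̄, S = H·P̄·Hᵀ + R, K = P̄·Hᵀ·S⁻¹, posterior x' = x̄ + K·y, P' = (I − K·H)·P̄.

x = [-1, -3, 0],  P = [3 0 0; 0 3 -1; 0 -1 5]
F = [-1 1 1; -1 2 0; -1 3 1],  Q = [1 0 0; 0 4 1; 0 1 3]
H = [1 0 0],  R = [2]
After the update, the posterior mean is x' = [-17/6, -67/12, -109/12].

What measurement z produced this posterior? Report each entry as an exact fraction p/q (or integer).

x̄ = F·x = [-2, -5, -8]
P̄ = F·P·Fᵀ + Q = [10 7 13; 7 19 20; 13 20 32]
S = H·P̄·Hᵀ + R = [12]
K = P̄·Hᵀ·S⁻¹ = [5/6; 7/12; 13/12]
x' − x̄ = [-5/6, -7/12, -13/12] = K·y
y = (KᵀK)⁻¹·Kᵀ·(x' − x̄) = [-1]
z = y + H·x̄ = [-1] + [-2] = [-3]

z = [-3]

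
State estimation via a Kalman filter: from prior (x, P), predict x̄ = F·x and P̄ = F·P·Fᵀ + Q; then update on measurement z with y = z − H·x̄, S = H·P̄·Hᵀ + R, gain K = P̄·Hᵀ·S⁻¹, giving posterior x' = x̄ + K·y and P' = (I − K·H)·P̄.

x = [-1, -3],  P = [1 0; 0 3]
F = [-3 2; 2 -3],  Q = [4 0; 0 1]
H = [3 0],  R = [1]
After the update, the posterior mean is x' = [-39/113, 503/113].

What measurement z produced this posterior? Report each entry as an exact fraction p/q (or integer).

x̄ = F·x = [-3, 7]
P̄ = F·P·Fᵀ + Q = [25 -24; -24 32]
S = H·P̄·Hᵀ + R = [226]
K = P̄·Hᵀ·S⁻¹ = [75/226; -36/113]
x' − x̄ = [300/113, -288/113] = K·y
y = (KᵀK)⁻¹·Kᵀ·(x' − x̄) = [8]
z = y + H·x̄ = [8] + [-9] = [-1]

z = [-1]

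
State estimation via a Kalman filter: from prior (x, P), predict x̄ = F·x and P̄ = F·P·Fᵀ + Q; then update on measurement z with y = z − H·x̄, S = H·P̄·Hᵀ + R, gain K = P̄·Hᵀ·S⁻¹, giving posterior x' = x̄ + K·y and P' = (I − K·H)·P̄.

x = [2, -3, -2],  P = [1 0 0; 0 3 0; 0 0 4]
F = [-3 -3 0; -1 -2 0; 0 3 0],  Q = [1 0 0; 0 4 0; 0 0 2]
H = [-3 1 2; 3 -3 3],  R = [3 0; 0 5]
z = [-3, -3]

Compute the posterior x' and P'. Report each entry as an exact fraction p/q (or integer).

x̄ = F·x = [3, 4, -9]
P̄ = F·P·Fᵀ + Q = [37 21 -27; 21 17 -18; -27 -18 29]
y = z − H·x̄ = [20, 27]
S = H·P̄·Hᵀ + R = [595 177; 177 212]
K = P̄·Hᵀ·S⁻¹ = [-24687/94811 5853/94811; -9950/94811 -10476/94811; 15032/94811 14283/94811]
x' = x̄ + K·y = [-51276/94811, -102608/94811, -167018/94811]
P' = (I − K·H)·P̄ = [146228/94811 212523/94811 76050/94811; 212523/94811 355895/94811 125912/94811; 76050/94811 125912/94811 73667/94811]

x' = [-51276/94811, -102608/94811, -167018/94811]
P' = [146228/94811 212523/94811 76050/94811; 212523/94811 355895/94811 125912/94811; 76050/94811 125912/94811 73667/94811]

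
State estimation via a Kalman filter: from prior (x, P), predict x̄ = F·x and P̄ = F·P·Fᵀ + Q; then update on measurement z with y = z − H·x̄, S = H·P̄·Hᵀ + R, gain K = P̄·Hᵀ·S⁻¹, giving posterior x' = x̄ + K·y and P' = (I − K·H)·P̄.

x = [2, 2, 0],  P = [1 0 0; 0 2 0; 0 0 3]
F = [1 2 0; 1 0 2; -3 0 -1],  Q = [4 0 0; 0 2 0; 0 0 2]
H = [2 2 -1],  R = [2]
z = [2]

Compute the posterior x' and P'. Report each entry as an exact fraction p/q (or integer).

x̄ = F·x = [6, 2, -6]
P̄ = F·P·Fᵀ + Q = [13 1 -3; 1 15 -9; -3 -9 14]
y = z − H·x̄ = [-20]
S = H·P̄·Hᵀ + R = [184]
K = P̄·Hᵀ·S⁻¹ = [31/184; 41/184; -19/92]
x' = x̄ + K·y = [121/46, -113/46, -43/23]
P' = (I − K·H)·P̄ = [1431/184 -1087/184 313/92; -1087/184 1079/184 -49/92; 313/92 -49/92 283/46]

x' = [121/46, -113/46, -43/23]
P' = [1431/184 -1087/184 313/92; -1087/184 1079/184 -49/92; 313/92 -49/92 283/46]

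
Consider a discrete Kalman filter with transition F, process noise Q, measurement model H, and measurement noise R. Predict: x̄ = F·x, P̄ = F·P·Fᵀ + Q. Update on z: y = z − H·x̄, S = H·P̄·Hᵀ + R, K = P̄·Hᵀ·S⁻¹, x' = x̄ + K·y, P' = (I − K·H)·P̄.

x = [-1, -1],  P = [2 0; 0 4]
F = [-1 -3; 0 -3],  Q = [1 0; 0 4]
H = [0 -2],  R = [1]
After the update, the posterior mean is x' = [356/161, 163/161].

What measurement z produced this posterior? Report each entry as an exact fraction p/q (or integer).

x̄ = F·x = [4, 3]
P̄ = F·P·Fᵀ + Q = [39 36; 36 40]
S = H·P̄·Hᵀ + R = [161]
K = P̄·Hᵀ·S⁻¹ = [-72/161; -80/161]
x' − x̄ = [-288/161, -320/161] = K·y
y = (KᵀK)⁻¹·Kᵀ·(x' − x̄) = [4]
z = y + H·x̄ = [4] + [-6] = [-2]

z = [-2]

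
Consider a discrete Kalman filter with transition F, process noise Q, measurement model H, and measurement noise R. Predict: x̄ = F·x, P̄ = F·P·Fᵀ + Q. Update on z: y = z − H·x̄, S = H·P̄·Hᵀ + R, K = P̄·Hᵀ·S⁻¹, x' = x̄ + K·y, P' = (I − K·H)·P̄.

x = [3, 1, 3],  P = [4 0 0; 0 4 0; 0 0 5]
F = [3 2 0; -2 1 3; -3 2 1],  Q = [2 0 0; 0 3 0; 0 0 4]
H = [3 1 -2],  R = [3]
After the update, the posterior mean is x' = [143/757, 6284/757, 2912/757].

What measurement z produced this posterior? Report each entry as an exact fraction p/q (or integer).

x̄ = F·x = [11, 4, -4]
P̄ = F·P·Fᵀ + Q = [54 -16 -20; -16 68 47; -20 47 61]
S = H·P̄·Hᵀ + R = [757]
K = P̄·Hᵀ·S⁻¹ = [186/757; -74/757; -135/757]
x' − x̄ = [-8184/757, 3256/757, 5940/757] = K·y
y = (KᵀK)⁻¹·Kᵀ·(x' − x̄) = [-44]
z = y + H·x̄ = [-44] + [45] = [1]

z = [1]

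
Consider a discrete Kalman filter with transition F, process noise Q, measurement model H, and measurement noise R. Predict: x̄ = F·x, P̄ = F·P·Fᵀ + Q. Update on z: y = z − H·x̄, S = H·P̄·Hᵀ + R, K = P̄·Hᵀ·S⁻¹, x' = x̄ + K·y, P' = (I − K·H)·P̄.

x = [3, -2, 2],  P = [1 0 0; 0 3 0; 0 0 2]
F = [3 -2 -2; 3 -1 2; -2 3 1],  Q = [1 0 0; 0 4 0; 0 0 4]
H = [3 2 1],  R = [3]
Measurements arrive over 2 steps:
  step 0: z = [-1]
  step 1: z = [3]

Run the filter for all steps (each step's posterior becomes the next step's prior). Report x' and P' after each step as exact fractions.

step 0: x' = [-573/139, 693/139, 266/139], P' = [1282/139 -1231/139 -1270/139; -1231/139 1654/139 472/139; -1270/139 472/139 5525/278]
step 1: x' = [3378079/925977, -3369050/925977, -687788/925977], P' = [26717683/925977 -37802117/925977 -3556145/925977; -37802117/925977 56986858/925977 -238175/925977; -3556145/925977 -238175/925977 10283824/925977]

step 0: x̄ = F·x = [9, 15, -10]
step 0: P̄ = F·P·Fᵀ + Q = [30 7 -28; 7 24 -11; -28 -11 37]
step 0: y = z − H·x̄ = [-48]
step 0: S = H·P̄·Hᵀ + R = [278]
step 0: K = P̄·Hᵀ·S⁻¹ = [38/139; 29/139; -69/278]
step 0: x' = x̄ + K·y = [-573/139, 693/139, 266/139]
step 0: P' = (I − K·H)·P̄ = [1282/139 -1231/139 -1270/139; -1231/139 1654/139 472/139; -1270/139 472/139 5525/278]
step 1: x̄ = F·x = [-3637/139, -1880/139, 3491/139]
step 1: P̄ = F·P·Fᵀ + Q = [63131/139 13931/139 -51810/139; 13931/139 15056/139 -17040/139; -51810/139 -17040/139 92033/278]
step 1: y = z − H·x̄ = [11597/139]
step 1: S = H·P̄·Hᵀ + R = [925977/278]
step 1: K = P̄·Hᵀ·S⁻¹ = [330890/925977; 109730/925977; -286987/925977]
step 1: x' = x̄ + K·y = [3378079/925977, -3369050/925977, -687788/925977]
step 1: P' = (I − K·H)·P̄ = [26717683/925977 -37802117/925977 -3556145/925977; -37802117/925977 56986858/925977 -238175/925977; -3556145/925977 -238175/925977 10283824/925977]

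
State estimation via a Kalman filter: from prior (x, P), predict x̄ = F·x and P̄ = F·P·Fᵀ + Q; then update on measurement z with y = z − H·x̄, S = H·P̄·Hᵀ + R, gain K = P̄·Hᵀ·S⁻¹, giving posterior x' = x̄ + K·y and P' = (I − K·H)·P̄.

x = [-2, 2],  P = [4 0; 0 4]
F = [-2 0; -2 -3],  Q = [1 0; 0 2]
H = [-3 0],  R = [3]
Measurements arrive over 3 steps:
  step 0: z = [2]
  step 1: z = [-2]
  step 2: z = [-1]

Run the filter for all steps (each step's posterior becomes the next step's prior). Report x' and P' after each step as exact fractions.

step 0: x̄ = F·x = [4, -2]
step 0: P̄ = F·P·Fᵀ + Q = [17 16; 16 54]
step 0: y = z − H·x̄ = [14]
step 0: S = H·P̄·Hᵀ + R = [156]
step 0: K = P̄·Hᵀ·S⁻¹ = [-17/52; -4/13]
step 0: x' = x̄ + K·y = [-15/26, -82/13]
step 0: P' = (I − K·H)·P̄ = [17/52 4/13; 4/13 510/13]
step 1: x̄ = F·x = [15/13, 261/13]
step 1: P̄ = F·P·Fᵀ + Q = [30/13 41/13; 41/13 4681/13]
step 1: y = z − H·x̄ = [19/13]
step 1: S = H·P̄·Hᵀ + R = [309/13]
step 1: K = P̄·Hᵀ·S⁻¹ = [-30/103; -41/103]
step 1: x' = x̄ + K·y = [75/103, 2008/103]
step 1: P' = (I − K·H)·P̄ = [30/103 41/103; 41/103 36700/103]
step 2: x̄ = F·x = [-150/103, -6174/103]
step 2: P̄ = F·P·Fᵀ + Q = [223/103 366/103; 366/103 331118/103]
step 2: y = z − H·x̄ = [-553/103]
step 2: S = H·P̄·Hᵀ + R = [2316/103]
step 2: K = P̄·Hᵀ·S⁻¹ = [-223/772; -183/386]
step 2: x' = x̄ + K·y = [73/772, -22155/386]
step 2: P' = (I − K·H)·P̄ = [223/772 183/386; 183/386 619469/193]

step 0: x' = [-15/26, -82/13], P' = [17/52 4/13; 4/13 510/13]
step 1: x' = [75/103, 2008/103], P' = [30/103 41/103; 41/103 36700/103]
step 2: x' = [73/772, -22155/386], P' = [223/772 183/386; 183/386 619469/193]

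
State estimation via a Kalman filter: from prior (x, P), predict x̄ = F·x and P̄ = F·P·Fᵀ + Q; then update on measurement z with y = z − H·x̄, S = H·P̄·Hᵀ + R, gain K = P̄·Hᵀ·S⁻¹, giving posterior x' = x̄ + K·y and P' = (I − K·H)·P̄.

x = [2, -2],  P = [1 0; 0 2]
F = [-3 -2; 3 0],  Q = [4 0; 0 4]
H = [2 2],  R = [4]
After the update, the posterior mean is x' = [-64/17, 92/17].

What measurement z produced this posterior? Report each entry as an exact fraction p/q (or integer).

z = [3]

x̄ = F·x = [-2, 6]
P̄ = F·P·Fᵀ + Q = [21 -9; -9 13]
S = H·P̄·Hᵀ + R = [68]
K = P̄·Hᵀ·S⁻¹ = [6/17; 2/17]
x' − x̄ = [-30/17, -10/17] = K·y
y = (KᵀK)⁻¹·Kᵀ·(x' − x̄) = [-5]
z = y + H·x̄ = [-5] + [8] = [3]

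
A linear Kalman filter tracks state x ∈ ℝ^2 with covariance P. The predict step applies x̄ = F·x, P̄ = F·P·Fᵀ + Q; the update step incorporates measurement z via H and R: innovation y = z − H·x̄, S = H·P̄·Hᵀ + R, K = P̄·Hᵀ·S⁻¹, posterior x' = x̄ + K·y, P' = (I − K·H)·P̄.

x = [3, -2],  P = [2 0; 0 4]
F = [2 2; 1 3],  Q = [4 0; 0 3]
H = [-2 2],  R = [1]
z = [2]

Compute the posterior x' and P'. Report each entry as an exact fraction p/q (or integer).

x̄ = F·x = [2, -3]
P̄ = F·P·Fᵀ + Q = [28 28; 28 41]
y = z − H·x̄ = [12]
S = H·P̄·Hᵀ + R = [53]
K = P̄·Hᵀ·S⁻¹ = [0; 26/53]
x' = x̄ + K·y = [2, 153/53]
P' = (I − K·H)·P̄ = [28 28; 28 1497/53]

x' = [2, 153/53]
P' = [28 28; 28 1497/53]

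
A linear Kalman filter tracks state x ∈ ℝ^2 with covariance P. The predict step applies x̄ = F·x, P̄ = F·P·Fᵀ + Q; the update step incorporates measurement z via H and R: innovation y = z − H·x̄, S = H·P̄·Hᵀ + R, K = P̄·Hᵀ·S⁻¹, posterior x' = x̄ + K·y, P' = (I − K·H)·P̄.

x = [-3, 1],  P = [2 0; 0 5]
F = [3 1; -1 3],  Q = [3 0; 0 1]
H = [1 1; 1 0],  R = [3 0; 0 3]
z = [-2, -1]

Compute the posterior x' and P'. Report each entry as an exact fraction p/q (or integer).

x̄ = F·x = [-8, 6]
P̄ = F·P·Fᵀ + Q = [26 9; 9 48]
y = z − H·x̄ = [0, 7]
S = H·P̄·Hᵀ + R = [95 35; 35 29]
K = P̄·Hᵀ·S⁻¹ = [7/102 83/102; 223/255 -38/51]
x' = x̄ + K·y = [-235/102, 40/51]
P' = (I − K·H)·P̄ = [83/34 -38/17; -38/17 413/85]

x' = [-235/102, 40/51]
P' = [83/34 -38/17; -38/17 413/85]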